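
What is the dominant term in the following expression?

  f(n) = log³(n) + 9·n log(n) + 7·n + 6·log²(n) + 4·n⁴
4·n⁴

Looking at each term:
  - log³(n) is O(log³ n)
  - 9·n log(n) is O(n log n)
  - 7·n is O(n)
  - 6·log²(n) is O(log² n)
  - 4·n⁴ is O(n⁴)

The term 4·n⁴ (O(n⁴)) grows fastest and dominates all others.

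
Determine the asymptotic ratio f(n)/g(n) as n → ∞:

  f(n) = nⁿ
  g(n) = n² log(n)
∞

Since nⁿ (O(nⁿ)) grows faster than n² log(n) (O(n² log n)),
the ratio f(n)/g(n) → ∞ as n → ∞.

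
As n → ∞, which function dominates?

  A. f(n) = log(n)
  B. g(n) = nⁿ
B

f(n) = log(n) is O(log n), while g(n) = nⁿ is O(nⁿ).
Since O(nⁿ) grows faster than O(log n), g(n) dominates.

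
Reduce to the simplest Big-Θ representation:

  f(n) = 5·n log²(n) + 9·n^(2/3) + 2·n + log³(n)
Θ(n log² n)

Order the terms by growth rate: log³(n) ≺ 9·n^(2/3) ≺ 2·n ≺ 5·n log²(n).
The fastest-growing term 5·n log²(n) dominates as n → ∞; dropping its constant factor gives Θ(n log² n).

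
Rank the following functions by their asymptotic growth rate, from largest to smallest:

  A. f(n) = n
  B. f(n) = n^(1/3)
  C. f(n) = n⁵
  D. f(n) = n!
D > C > A > B

Comparing growth rates:
D = n! is O(n!)
C = n⁵ is O(n⁵)
A = n is O(n)
B = n^(1/3) is O(n^(1/3))

Therefore, the order from fastest to slowest is: D > C > A > B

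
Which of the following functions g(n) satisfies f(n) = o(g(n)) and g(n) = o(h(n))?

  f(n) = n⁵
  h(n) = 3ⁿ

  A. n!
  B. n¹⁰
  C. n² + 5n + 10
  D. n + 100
B

We need g(n) with n⁵ = o(g(n)) and g(n) = o(3ⁿ), i.e. O(n⁵) ≺ g ≺ O(3ⁿ).
Check each option:
  A. n! — O(n!) does not grow strictly slower than h(n)
  B. n¹⁰ — O(n¹⁰) is strictly between O(n⁵) and O(3ⁿ) ✓
  C. n² + 5n + 10 — O(n²) does not grow strictly faster than f(n)
  D. n + 100 — O(n) does not grow strictly faster than f(n)

Only option B (n¹⁰) lies strictly between.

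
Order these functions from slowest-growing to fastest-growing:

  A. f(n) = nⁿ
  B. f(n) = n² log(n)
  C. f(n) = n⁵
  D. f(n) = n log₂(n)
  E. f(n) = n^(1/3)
E < D < B < C < A

Comparing growth rates:
E = n^(1/3) is O(n^(1/3))
D = n log₂(n) is O(n log n)
B = n² log(n) is O(n² log n)
C = n⁵ is O(n⁵)
A = nⁿ is O(nⁿ)

Therefore, the order from slowest to fastest is: E < D < B < C < A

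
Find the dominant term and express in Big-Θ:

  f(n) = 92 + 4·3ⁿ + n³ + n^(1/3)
Θ(3ⁿ)

Order the terms by growth rate: 92 ≺ n^(1/3) ≺ n³ ≺ 4·3ⁿ.
The fastest-growing term 4·3ⁿ dominates as n → ∞; dropping its constant factor gives Θ(3ⁿ).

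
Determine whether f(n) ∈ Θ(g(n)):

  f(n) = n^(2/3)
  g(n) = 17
False

f(n) = n^(2/3) is O(n^(2/3)), and g(n) = 17 is O(1).
Since they have different growth rates, f(n) = Θ(g(n)) is false.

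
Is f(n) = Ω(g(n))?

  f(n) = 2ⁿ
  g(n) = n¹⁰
True

f(n) = 2ⁿ is O(2ⁿ), and g(n) = n¹⁰ is O(n¹⁰).
Since O(2ⁿ) grows at least as fast as O(n¹⁰), f(n) = Ω(g(n)) is true.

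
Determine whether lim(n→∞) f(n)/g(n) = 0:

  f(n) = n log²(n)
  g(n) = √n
False

f(n) = n log²(n) is O(n log² n), and g(n) = √n is O(√n).
Since O(n log² n) grows faster than or equal to O(√n), f(n) = o(g(n)) is false.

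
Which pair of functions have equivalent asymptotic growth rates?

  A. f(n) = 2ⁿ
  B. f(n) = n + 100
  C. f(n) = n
B and C

Examining each function:
  A. 2ⁿ is O(2ⁿ)
  B. n + 100 is O(n)
  C. n is O(n)

Functions B and C both have the same complexity class.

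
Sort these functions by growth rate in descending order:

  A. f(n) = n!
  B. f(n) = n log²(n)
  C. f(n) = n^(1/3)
A > B > C

Comparing growth rates:
A = n! is O(n!)
B = n log²(n) is O(n log² n)
C = n^(1/3) is O(n^(1/3))

Therefore, the order from fastest to slowest is: A > B > C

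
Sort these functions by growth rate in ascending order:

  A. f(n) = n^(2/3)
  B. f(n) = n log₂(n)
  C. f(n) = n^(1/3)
C < A < B

Comparing growth rates:
C = n^(1/3) is O(n^(1/3))
A = n^(2/3) is O(n^(2/3))
B = n log₂(n) is O(n log n)

Therefore, the order from slowest to fastest is: C < A < B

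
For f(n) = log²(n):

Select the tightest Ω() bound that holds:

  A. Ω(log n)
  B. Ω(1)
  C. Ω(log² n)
C

f(n) = log²(n) is Ω(log² n).
All listed options are valid Big-Ω bounds (lower bounds),
but Ω(log² n) is the tightest (largest valid bound).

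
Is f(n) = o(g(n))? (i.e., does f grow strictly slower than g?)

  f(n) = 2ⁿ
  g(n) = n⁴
False

f(n) = 2ⁿ is O(2ⁿ), and g(n) = n⁴ is O(n⁴).
Since O(2ⁿ) grows faster than or equal to O(n⁴), f(n) = o(g(n)) is false.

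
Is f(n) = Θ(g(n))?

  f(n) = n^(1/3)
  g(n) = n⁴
False

f(n) = n^(1/3) is O(n^(1/3)), and g(n) = n⁴ is O(n⁴).
Since they have different growth rates, f(n) = Θ(g(n)) is false.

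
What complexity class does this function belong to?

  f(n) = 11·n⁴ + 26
O(n⁴)

The dominant term in 11·n⁴ + 26 is 11·n⁴, which is Θ(n⁴).
Lower-order terms (26) are asymptotically negligible.
Constants are absorbed, so the tightest bound is O(n⁴).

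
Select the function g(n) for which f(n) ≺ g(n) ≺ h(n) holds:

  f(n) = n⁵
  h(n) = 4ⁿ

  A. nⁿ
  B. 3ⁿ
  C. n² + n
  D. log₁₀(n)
B

We need g(n) with n⁵ = o(g(n)) and g(n) = o(4ⁿ), i.e. O(n⁵) ≺ g ≺ O(4ⁿ).
Check each option:
  A. nⁿ — O(nⁿ) does not grow strictly slower than h(n)
  B. 3ⁿ — O(3ⁿ) is strictly between O(n⁵) and O(4ⁿ) ✓
  C. n² + n — O(n²) does not grow strictly faster than f(n)
  D. log₁₀(n) — O(log n) does not grow strictly faster than f(n)

Only option B (3ⁿ) lies strictly between.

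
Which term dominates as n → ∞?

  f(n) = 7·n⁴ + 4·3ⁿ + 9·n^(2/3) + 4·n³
4·3ⁿ

Looking at each term:
  - 7·n⁴ is O(n⁴)
  - 4·3ⁿ is O(3ⁿ)
  - 9·n^(2/3) is O(n^(2/3))
  - 4·n³ is O(n³)

The term 4·3ⁿ (O(3ⁿ)) grows fastest and dominates all others.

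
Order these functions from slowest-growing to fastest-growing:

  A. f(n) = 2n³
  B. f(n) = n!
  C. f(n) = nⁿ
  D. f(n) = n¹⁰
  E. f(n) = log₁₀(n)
E < A < D < B < C

Comparing growth rates:
E = log₁₀(n) is O(log n)
A = 2n³ is O(n³)
D = n¹⁰ is O(n¹⁰)
B = n! is O(n!)
C = nⁿ is O(nⁿ)

Therefore, the order from slowest to fastest is: E < A < D < B < C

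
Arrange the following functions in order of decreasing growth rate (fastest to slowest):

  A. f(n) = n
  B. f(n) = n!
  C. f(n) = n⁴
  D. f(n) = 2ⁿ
B > D > C > A

Comparing growth rates:
B = n! is O(n!)
D = 2ⁿ is O(2ⁿ)
C = n⁴ is O(n⁴)
A = n is O(n)

Therefore, the order from fastest to slowest is: B > D > C > A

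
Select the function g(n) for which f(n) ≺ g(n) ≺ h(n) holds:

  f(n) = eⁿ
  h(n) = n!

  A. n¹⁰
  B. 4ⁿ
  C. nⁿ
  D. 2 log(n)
B

We need g(n) with eⁿ = o(g(n)) and g(n) = o(n!), i.e. O(eⁿ) ≺ g ≺ O(n!).
Check each option:
  A. n¹⁰ — O(n¹⁰) does not grow strictly faster than f(n)
  B. 4ⁿ — O(4ⁿ) is strictly between O(eⁿ) and O(n!) ✓
  C. nⁿ — O(nⁿ) does not grow strictly slower than h(n)
  D. 2 log(n) — O(log n) does not grow strictly faster than f(n)

Only option B (4ⁿ) lies strictly between.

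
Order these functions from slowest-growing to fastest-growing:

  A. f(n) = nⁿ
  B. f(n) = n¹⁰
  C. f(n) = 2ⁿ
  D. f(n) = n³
D < B < C < A

Comparing growth rates:
D = n³ is O(n³)
B = n¹⁰ is O(n¹⁰)
C = 2ⁿ is O(2ⁿ)
A = nⁿ is O(nⁿ)

Therefore, the order from slowest to fastest is: D < B < C < A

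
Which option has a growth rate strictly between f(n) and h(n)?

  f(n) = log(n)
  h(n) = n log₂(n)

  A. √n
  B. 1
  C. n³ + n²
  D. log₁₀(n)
A

We need g(n) with log(n) = o(g(n)) and g(n) = o(n log₂(n)), i.e. O(log n) ≺ g ≺ O(n log n).
Check each option:
  A. √n — O(√n) is strictly between O(log n) and O(n log n) ✓
  B. 1 — O(1) does not grow strictly faster than f(n)
  C. n³ + n² — O(n³) does not grow strictly slower than h(n)
  D. log₁₀(n) — O(log n) does not grow strictly faster than f(n)

Only option A (√n) lies strictly between.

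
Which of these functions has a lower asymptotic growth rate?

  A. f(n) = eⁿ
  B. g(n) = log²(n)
B

f(n) = eⁿ is O(eⁿ), while g(n) = log²(n) is O(log² n).
Since O(log² n) grows slower than O(eⁿ), g(n) is dominated.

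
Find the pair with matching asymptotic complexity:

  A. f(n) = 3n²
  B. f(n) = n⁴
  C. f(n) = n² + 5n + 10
A and C

Examining each function:
  A. 3n² is O(n²)
  B. n⁴ is O(n⁴)
  C. n² + 5n + 10 is O(n²)

Functions A and C both have the same complexity class.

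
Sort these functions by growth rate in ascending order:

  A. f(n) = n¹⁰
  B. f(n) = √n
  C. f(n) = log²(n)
C < B < A

Comparing growth rates:
C = log²(n) is O(log² n)
B = √n is O(√n)
A = n¹⁰ is O(n¹⁰)

Therefore, the order from slowest to fastest is: C < B < A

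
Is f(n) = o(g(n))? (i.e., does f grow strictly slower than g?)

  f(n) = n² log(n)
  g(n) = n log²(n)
False

f(n) = n² log(n) is O(n² log n), and g(n) = n log²(n) is O(n log² n).
Since O(n² log n) grows faster than or equal to O(n log² n), f(n) = o(g(n)) is false.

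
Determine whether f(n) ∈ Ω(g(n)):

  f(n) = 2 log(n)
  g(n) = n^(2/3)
False

f(n) = 2 log(n) is O(log n), and g(n) = n^(2/3) is O(n^(2/3)).
Since O(log n) grows slower than O(n^(2/3)), f(n) = Ω(g(n)) is false.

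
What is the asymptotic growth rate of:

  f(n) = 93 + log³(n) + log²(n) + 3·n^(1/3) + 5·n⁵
Θ(n⁵)

Order the terms by growth rate: 93 ≺ log²(n) ≺ log³(n) ≺ 3·n^(1/3) ≺ 5·n⁵.
The fastest-growing term 5·n⁵ dominates as n → ∞; dropping its constant factor gives Θ(n⁵).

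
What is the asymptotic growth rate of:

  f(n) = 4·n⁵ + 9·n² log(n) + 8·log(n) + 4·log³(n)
Θ(n⁵)

Order the terms by growth rate: 8·log(n) ≺ 4·log³(n) ≺ 9·n² log(n) ≺ 4·n⁵.
The fastest-growing term 4·n⁵ dominates as n → ∞; dropping its constant factor gives Θ(n⁵).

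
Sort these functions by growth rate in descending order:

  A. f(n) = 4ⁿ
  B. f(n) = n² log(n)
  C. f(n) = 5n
A > B > C

Comparing growth rates:
A = 4ⁿ is O(4ⁿ)
B = n² log(n) is O(n² log n)
C = 5n is O(n)

Therefore, the order from fastest to slowest is: A > B > C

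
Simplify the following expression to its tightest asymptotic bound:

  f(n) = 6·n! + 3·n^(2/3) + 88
Θ(n!)

Order the terms by growth rate: 88 ≺ 3·n^(2/3) ≺ 6·n!.
The fastest-growing term 6·n! dominates as n → ∞; dropping its constant factor gives Θ(n!).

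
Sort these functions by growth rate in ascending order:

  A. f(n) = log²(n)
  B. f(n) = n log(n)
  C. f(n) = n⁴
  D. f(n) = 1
D < A < B < C

Comparing growth rates:
D = 1 is O(1)
A = log²(n) is O(log² n)
B = n log(n) is O(n log n)
C = n⁴ is O(n⁴)

Therefore, the order from slowest to fastest is: D < A < B < C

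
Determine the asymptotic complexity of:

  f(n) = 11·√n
O(√n)

The dominant term in 11·√n is 11·√n, which is Θ(√n).
Constants are absorbed, so the tightest bound is O(√n).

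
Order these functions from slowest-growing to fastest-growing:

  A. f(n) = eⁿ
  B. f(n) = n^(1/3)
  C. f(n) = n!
B < A < C

Comparing growth rates:
B = n^(1/3) is O(n^(1/3))
A = eⁿ is O(eⁿ)
C = n! is O(n!)

Therefore, the order from slowest to fastest is: B < A < C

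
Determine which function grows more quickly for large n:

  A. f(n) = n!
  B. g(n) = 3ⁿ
A

f(n) = n! is O(n!), while g(n) = 3ⁿ is O(3ⁿ).
Since O(n!) grows faster than O(3ⁿ), f(n) dominates.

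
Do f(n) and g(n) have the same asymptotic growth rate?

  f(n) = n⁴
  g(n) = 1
False

f(n) = n⁴ is O(n⁴), and g(n) = 1 is O(1).
Since they have different growth rates, f(n) = Θ(g(n)) is false.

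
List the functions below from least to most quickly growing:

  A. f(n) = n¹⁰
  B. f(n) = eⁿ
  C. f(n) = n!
A < B < C

Comparing growth rates:
A = n¹⁰ is O(n¹⁰)
B = eⁿ is O(eⁿ)
C = n! is O(n!)

Therefore, the order from slowest to fastest is: A < B < C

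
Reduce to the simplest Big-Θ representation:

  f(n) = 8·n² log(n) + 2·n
Θ(n² log n)

Order the terms by growth rate: 2·n ≺ 8·n² log(n).
The fastest-growing term 8·n² log(n) dominates as n → ∞; dropping its constant factor gives Θ(n² log n).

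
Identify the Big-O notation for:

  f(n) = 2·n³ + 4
O(n³)

The dominant term in 2·n³ + 4 is 2·n³, which is Θ(n³).
Lower-order terms (4) are asymptotically negligible.
Constants are absorbed, so the tightest bound is O(n³).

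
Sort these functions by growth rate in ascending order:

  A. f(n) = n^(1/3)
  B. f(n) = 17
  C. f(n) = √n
B < A < C

Comparing growth rates:
B = 17 is O(1)
A = n^(1/3) is O(n^(1/3))
C = √n is O(√n)

Therefore, the order from slowest to fastest is: B < A < C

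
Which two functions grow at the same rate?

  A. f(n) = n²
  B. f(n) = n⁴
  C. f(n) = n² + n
A and C

Examining each function:
  A. n² is O(n²)
  B. n⁴ is O(n⁴)
  C. n² + n is O(n²)

Functions A and C both have the same complexity class.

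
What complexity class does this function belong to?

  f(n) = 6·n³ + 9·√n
O(n³)

The dominant term in 6·n³ + 9·√n is 6·n³, which is Θ(n³).
Lower-order terms (9·√n) are asymptotically negligible.
Constants are absorbed, so the tightest bound is O(n³).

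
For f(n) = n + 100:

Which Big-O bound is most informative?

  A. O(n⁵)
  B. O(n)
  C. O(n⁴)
B

f(n) = n + 100 is O(n).
All listed options are valid Big-O bounds (upper bounds),
but O(n) is the tightest (smallest valid bound).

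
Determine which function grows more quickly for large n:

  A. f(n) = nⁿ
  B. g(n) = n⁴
A

f(n) = nⁿ is O(nⁿ), while g(n) = n⁴ is O(n⁴).
Since O(nⁿ) grows faster than O(n⁴), f(n) dominates.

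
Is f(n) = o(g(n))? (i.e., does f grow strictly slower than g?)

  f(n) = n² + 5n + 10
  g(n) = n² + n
False

f(n) = n² + 5n + 10 is O(n²), and g(n) = n² + n is O(n²).
Since they have the same growth rate, f(n) = o(g(n)) is false.
(f = o(g) requires f to grow strictly slower, not equal.)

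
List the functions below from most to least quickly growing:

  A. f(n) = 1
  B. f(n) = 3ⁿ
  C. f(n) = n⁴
B > C > A

Comparing growth rates:
B = 3ⁿ is O(3ⁿ)
C = n⁴ is O(n⁴)
A = 1 is O(1)

Therefore, the order from fastest to slowest is: B > C > A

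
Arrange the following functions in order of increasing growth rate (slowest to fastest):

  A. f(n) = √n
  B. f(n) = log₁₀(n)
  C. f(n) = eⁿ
B < A < C

Comparing growth rates:
B = log₁₀(n) is O(log n)
A = √n is O(√n)
C = eⁿ is O(eⁿ)

Therefore, the order from slowest to fastest is: B < A < C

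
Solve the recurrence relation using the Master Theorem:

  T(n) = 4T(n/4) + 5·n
Θ(n log n)

Master Theorem: a = 4, b = 4, f(n) = 5·n.
Compute the critical exponent d = log₄(4) = 1.
Compare f(n) = Θ(n) against n^d:
  k = 1 = d, so f(n) = Θ(n^d) — Case 2.
  Work is balanced across levels: T(n) = Θ(n^d log n) = Θ(n log n).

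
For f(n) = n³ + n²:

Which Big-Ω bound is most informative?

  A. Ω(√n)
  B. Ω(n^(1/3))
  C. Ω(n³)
C

f(n) = n³ + n² is Ω(n³).
All listed options are valid Big-Ω bounds (lower bounds),
but Ω(n³) is the tightest (largest valid bound).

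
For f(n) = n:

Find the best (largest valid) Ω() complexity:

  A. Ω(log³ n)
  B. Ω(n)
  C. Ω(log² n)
B

f(n) = n is Ω(n).
All listed options are valid Big-Ω bounds (lower bounds),
but Ω(n) is the tightest (largest valid bound).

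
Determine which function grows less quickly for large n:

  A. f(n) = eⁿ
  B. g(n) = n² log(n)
B

f(n) = eⁿ is O(eⁿ), while g(n) = n² log(n) is O(n² log n).
Since O(n² log n) grows slower than O(eⁿ), g(n) is dominated.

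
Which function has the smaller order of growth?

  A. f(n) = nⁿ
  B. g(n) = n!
B

f(n) = nⁿ is O(nⁿ), while g(n) = n! is O(n!).
Since O(n!) grows slower than O(nⁿ), g(n) is dominated.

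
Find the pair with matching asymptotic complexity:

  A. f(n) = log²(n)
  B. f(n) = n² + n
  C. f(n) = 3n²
B and C

Examining each function:
  A. log²(n) is O(log² n)
  B. n² + n is O(n²)
  C. 3n² is O(n²)

Functions B and C both have the same complexity class.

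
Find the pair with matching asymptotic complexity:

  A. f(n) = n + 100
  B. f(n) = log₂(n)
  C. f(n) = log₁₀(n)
B and C

Examining each function:
  A. n + 100 is O(n)
  B. log₂(n) is O(log n)
  C. log₁₀(n) is O(log n)

Functions B and C both have the same complexity class.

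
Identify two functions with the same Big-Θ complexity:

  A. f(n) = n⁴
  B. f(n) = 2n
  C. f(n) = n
B and C

Examining each function:
  A. n⁴ is O(n⁴)
  B. 2n is O(n)
  C. n is O(n)

Functions B and C both have the same complexity class.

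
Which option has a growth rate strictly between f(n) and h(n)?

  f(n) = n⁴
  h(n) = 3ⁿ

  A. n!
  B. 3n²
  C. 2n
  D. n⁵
D

We need g(n) with n⁴ = o(g(n)) and g(n) = o(3ⁿ), i.e. O(n⁴) ≺ g ≺ O(3ⁿ).
Check each option:
  A. n! — O(n!) does not grow strictly slower than h(n)
  B. 3n² — O(n²) does not grow strictly faster than f(n)
  C. 2n — O(n) does not grow strictly faster than f(n)
  D. n⁵ — O(n⁵) is strictly between O(n⁴) and O(3ⁿ) ✓

Only option D (n⁵) lies strictly between.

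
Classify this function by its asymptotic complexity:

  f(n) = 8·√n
O(√n)

The dominant term in 8·√n is 8·√n, which is Θ(√n).
Constants are absorbed, so the tightest bound is O(√n).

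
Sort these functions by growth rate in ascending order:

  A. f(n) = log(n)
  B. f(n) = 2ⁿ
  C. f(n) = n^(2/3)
A < C < B

Comparing growth rates:
A = log(n) is O(log n)
C = n^(2/3) is O(n^(2/3))
B = 2ⁿ is O(2ⁿ)

Therefore, the order from slowest to fastest is: A < C < B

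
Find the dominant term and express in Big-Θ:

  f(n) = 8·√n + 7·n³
Θ(n³)

Order the terms by growth rate: 8·√n ≺ 7·n³.
The fastest-growing term 7·n³ dominates as n → ∞; dropping its constant factor gives Θ(n³).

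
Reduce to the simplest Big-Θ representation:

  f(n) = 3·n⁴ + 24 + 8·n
Θ(n⁴)

Order the terms by growth rate: 24 ≺ 8·n ≺ 3·n⁴.
The fastest-growing term 3·n⁴ dominates as n → ∞; dropping its constant factor gives Θ(n⁴).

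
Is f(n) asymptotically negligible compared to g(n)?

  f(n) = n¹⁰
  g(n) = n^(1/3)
False

f(n) = n¹⁰ is O(n¹⁰), and g(n) = n^(1/3) is O(n^(1/3)).
Since O(n¹⁰) grows faster than or equal to O(n^(1/3)), f(n) = o(g(n)) is false.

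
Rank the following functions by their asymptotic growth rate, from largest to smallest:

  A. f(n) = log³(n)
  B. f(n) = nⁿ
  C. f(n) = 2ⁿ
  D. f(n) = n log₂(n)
B > C > D > A

Comparing growth rates:
B = nⁿ is O(nⁿ)
C = 2ⁿ is O(2ⁿ)
D = n log₂(n) is O(n log n)
A = log³(n) is O(log³ n)

Therefore, the order from fastest to slowest is: B > C > D > A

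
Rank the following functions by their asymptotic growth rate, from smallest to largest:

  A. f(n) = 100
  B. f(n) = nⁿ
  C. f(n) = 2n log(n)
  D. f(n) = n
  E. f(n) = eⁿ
A < D < C < E < B

Comparing growth rates:
A = 100 is O(1)
D = n is O(n)
C = 2n log(n) is O(n log n)
E = eⁿ is O(eⁿ)
B = nⁿ is O(nⁿ)

Therefore, the order from slowest to fastest is: A < D < C < E < B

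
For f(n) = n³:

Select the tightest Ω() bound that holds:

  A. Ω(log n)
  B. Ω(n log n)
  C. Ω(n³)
C

f(n) = n³ is Ω(n³).
All listed options are valid Big-Ω bounds (lower bounds),
but Ω(n³) is the tightest (largest valid bound).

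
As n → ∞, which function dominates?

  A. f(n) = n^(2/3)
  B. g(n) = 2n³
B

f(n) = n^(2/3) is O(n^(2/3)), while g(n) = 2n³ is O(n³).
Since O(n³) grows faster than O(n^(2/3)), g(n) dominates.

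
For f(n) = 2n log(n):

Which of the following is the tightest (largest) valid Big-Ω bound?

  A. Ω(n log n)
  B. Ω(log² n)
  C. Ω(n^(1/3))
A

f(n) = 2n log(n) is Ω(n log n).
All listed options are valid Big-Ω bounds (lower bounds),
but Ω(n log n) is the tightest (largest valid bound).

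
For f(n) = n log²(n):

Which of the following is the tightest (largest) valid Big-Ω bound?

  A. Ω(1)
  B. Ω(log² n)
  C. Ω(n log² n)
C

f(n) = n log²(n) is Ω(n log² n).
All listed options are valid Big-Ω bounds (lower bounds),
but Ω(n log² n) is the tightest (largest valid bound).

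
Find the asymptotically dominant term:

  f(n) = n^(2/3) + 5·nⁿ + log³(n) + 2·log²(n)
5·nⁿ

Looking at each term:
  - n^(2/3) is O(n^(2/3))
  - 5·nⁿ is O(nⁿ)
  - log³(n) is O(log³ n)
  - 2·log²(n) is O(log² n)

The term 5·nⁿ (O(nⁿ)) grows fastest and dominates all others.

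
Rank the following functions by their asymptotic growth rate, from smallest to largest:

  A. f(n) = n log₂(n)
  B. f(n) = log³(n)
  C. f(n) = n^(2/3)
B < C < A

Comparing growth rates:
B = log³(n) is O(log³ n)
C = n^(2/3) is O(n^(2/3))
A = n log₂(n) is O(n log n)

Therefore, the order from slowest to fastest is: B < C < A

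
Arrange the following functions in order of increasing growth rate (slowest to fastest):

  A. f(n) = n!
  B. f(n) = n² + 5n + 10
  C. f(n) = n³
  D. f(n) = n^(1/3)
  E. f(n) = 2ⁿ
D < B < C < E < A

Comparing growth rates:
D = n^(1/3) is O(n^(1/3))
B = n² + 5n + 10 is O(n²)
C = n³ is O(n³)
E = 2ⁿ is O(2ⁿ)
A = n! is O(n!)

Therefore, the order from slowest to fastest is: D < B < C < E < A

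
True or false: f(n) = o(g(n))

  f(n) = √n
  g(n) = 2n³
True

f(n) = √n is O(√n), and g(n) = 2n³ is O(n³).
Since O(√n) grows strictly slower than O(n³), f(n) = o(g(n)) is true.
This means lim(n→∞) f(n)/g(n) = 0.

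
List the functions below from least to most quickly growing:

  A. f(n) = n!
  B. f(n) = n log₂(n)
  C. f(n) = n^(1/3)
C < B < A

Comparing growth rates:
C = n^(1/3) is O(n^(1/3))
B = n log₂(n) is O(n log n)
A = n! is O(n!)

Therefore, the order from slowest to fastest is: C < B < A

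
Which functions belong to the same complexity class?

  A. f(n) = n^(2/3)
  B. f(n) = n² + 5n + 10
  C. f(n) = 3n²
B and C

Examining each function:
  A. n^(2/3) is O(n^(2/3))
  B. n² + 5n + 10 is O(n²)
  C. 3n² is O(n²)

Functions B and C both have the same complexity class.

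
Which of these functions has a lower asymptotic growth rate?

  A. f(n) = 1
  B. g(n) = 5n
A

f(n) = 1 is O(1), while g(n) = 5n is O(n).
Since O(1) grows slower than O(n), f(n) is dominated.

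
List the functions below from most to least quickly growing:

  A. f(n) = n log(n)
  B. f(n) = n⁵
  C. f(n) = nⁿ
C > B > A

Comparing growth rates:
C = nⁿ is O(nⁿ)
B = n⁵ is O(n⁵)
A = n log(n) is O(n log n)

Therefore, the order from fastest to slowest is: C > B > A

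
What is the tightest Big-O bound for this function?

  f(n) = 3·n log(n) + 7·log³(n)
O(n log n)

The dominant term in 3·n log(n) + 7·log³(n) is 3·n log(n), which is Θ(n log n).
Lower-order terms (7·log³(n)) are asymptotically negligible.
Constants are absorbed, so the tightest bound is O(n log n).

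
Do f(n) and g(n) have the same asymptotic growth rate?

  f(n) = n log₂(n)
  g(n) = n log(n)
True

f(n) = n log₂(n) and g(n) = n log(n) are both O(n log n).
Since they have the same asymptotic growth rate, f(n) = Θ(g(n)) is true.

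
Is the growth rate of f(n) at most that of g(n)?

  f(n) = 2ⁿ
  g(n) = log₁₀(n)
False

f(n) = 2ⁿ is O(2ⁿ), and g(n) = log₁₀(n) is O(log n).
Since O(2ⁿ) grows faster than O(log n), f(n) = O(g(n)) is false.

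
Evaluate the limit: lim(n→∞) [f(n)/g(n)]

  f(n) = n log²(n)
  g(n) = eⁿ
0

Since n log²(n) (O(n log² n)) grows slower than eⁿ (O(eⁿ)),
the ratio f(n)/g(n) → 0 as n → ∞.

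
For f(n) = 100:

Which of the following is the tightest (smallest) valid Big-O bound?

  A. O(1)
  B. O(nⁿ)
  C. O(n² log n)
A

f(n) = 100 is O(1).
All listed options are valid Big-O bounds (upper bounds),
but O(1) is the tightest (smallest valid bound).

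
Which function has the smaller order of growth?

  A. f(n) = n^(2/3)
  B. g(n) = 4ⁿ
A

f(n) = n^(2/3) is O(n^(2/3)), while g(n) = 4ⁿ is O(4ⁿ).
Since O(n^(2/3)) grows slower than O(4ⁿ), f(n) is dominated.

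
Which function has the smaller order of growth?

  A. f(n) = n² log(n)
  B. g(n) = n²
B

f(n) = n² log(n) is O(n² log n), while g(n) = n² is O(n²).
Since O(n²) grows slower than O(n² log n), g(n) is dominated.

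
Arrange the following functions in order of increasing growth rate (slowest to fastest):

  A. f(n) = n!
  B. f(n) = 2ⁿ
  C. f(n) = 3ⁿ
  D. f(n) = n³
D < B < C < A

Comparing growth rates:
D = n³ is O(n³)
B = 2ⁿ is O(2ⁿ)
C = 3ⁿ is O(3ⁿ)
A = n! is O(n!)

Therefore, the order from slowest to fastest is: D < B < C < A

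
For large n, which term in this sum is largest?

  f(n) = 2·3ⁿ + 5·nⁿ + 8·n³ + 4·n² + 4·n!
5·nⁿ

Looking at each term:
  - 2·3ⁿ is O(3ⁿ)
  - 5·nⁿ is O(nⁿ)
  - 8·n³ is O(n³)
  - 4·n² is O(n²)
  - 4·n! is O(n!)

The term 5·nⁿ (O(nⁿ)) grows fastest and dominates all others.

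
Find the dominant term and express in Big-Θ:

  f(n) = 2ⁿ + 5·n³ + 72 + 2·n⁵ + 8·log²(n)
Θ(2ⁿ)

Order the terms by growth rate: 72 ≺ 8·log²(n) ≺ 5·n³ ≺ 2·n⁵ ≺ 2ⁿ.
The fastest-growing term 2ⁿ dominates as n → ∞; dropping its constant factor gives Θ(2ⁿ).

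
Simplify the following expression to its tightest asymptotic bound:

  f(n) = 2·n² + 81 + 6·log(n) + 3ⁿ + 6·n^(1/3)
Θ(3ⁿ)

Order the terms by growth rate: 81 ≺ 6·log(n) ≺ 6·n^(1/3) ≺ 2·n² ≺ 3ⁿ.
The fastest-growing term 3ⁿ dominates as n → ∞; dropping its constant factor gives Θ(3ⁿ).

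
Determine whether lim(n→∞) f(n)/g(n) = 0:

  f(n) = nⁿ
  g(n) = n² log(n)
False

f(n) = nⁿ is O(nⁿ), and g(n) = n² log(n) is O(n² log n).
Since O(nⁿ) grows faster than or equal to O(n² log n), f(n) = o(g(n)) is false.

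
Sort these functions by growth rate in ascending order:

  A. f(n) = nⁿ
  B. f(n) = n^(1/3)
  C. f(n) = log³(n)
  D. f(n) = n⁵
C < B < D < A

Comparing growth rates:
C = log³(n) is O(log³ n)
B = n^(1/3) is O(n^(1/3))
D = n⁵ is O(n⁵)
A = nⁿ is O(nⁿ)

Therefore, the order from slowest to fastest is: C < B < D < A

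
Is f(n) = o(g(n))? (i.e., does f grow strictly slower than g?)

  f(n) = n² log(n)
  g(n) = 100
False

f(n) = n² log(n) is O(n² log n), and g(n) = 100 is O(1).
Since O(n² log n) grows faster than or equal to O(1), f(n) = o(g(n)) is false.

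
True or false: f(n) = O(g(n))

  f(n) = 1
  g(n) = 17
True

f(n) = 1 and g(n) = 17 are both O(1).
Big-O permits equal growth rates (f ≤ c·g for some c), so f(n) = O(g(n)) is true.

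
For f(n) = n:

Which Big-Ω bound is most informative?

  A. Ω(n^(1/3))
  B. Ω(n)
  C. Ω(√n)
B

f(n) = n is Ω(n).
All listed options are valid Big-Ω bounds (lower bounds),
but Ω(n) is the tightest (largest valid bound).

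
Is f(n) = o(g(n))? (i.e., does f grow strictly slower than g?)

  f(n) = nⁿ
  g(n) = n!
False

f(n) = nⁿ is O(nⁿ), and g(n) = n! is O(n!).
Since O(nⁿ) grows faster than or equal to O(n!), f(n) = o(g(n)) is false.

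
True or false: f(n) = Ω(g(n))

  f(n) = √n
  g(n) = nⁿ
False

f(n) = √n is O(√n), and g(n) = nⁿ is O(nⁿ).
Since O(√n) grows slower than O(nⁿ), f(n) = Ω(g(n)) is false.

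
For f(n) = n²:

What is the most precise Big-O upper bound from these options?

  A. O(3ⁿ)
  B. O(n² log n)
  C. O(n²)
C

f(n) = n² is O(n²).
All listed options are valid Big-O bounds (upper bounds),
but O(n²) is the tightest (smallest valid bound).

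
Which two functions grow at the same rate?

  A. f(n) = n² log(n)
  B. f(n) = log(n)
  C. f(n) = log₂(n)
B and C

Examining each function:
  A. n² log(n) is O(n² log n)
  B. log(n) is O(log n)
  C. log₂(n) is O(log n)

Functions B and C both have the same complexity class.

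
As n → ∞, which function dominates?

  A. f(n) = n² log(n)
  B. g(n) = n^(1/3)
A

f(n) = n² log(n) is O(n² log n), while g(n) = n^(1/3) is O(n^(1/3)).
Since O(n² log n) grows faster than O(n^(1/3)), f(n) dominates.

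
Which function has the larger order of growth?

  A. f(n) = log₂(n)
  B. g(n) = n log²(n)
B

f(n) = log₂(n) is O(log n), while g(n) = n log²(n) is O(n log² n).
Since O(n log² n) grows faster than O(log n), g(n) dominates.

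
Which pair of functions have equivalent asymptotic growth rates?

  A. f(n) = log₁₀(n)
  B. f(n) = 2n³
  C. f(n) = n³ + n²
B and C

Examining each function:
  A. log₁₀(n) is O(log n)
  B. 2n³ is O(n³)
  C. n³ + n² is O(n³)

Functions B and C both have the same complexity class.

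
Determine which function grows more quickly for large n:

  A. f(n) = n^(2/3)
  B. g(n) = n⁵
B

f(n) = n^(2/3) is O(n^(2/3)), while g(n) = n⁵ is O(n⁵).
Since O(n⁵) grows faster than O(n^(2/3)), g(n) dominates.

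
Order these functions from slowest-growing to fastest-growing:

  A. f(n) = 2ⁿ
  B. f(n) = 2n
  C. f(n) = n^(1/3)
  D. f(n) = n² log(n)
C < B < D < A

Comparing growth rates:
C = n^(1/3) is O(n^(1/3))
B = 2n is O(n)
D = n² log(n) is O(n² log n)
A = 2ⁿ is O(2ⁿ)

Therefore, the order from slowest to fastest is: C < B < D < A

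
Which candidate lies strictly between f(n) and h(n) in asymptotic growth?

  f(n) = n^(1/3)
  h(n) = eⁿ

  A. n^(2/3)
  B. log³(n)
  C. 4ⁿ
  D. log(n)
A

We need g(n) with n^(1/3) = o(g(n)) and g(n) = o(eⁿ), i.e. O(n^(1/3)) ≺ g ≺ O(eⁿ).
Check each option:
  A. n^(2/3) — O(n^(2/3)) is strictly between O(n^(1/3)) and O(eⁿ) ✓
  B. log³(n) — O(log³ n) does not grow strictly faster than f(n)
  C. 4ⁿ — O(4ⁿ) does not grow strictly slower than h(n)
  D. log(n) — O(log n) does not grow strictly faster than f(n)

Only option A (n^(2/3)) lies strictly between.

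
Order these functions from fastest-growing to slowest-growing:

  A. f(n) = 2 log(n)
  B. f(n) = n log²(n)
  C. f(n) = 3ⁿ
C > B > A

Comparing growth rates:
C = 3ⁿ is O(3ⁿ)
B = n log²(n) is O(n log² n)
A = 2 log(n) is O(log n)

Therefore, the order from fastest to slowest is: C > B > A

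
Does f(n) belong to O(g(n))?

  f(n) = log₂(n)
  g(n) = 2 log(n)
True

f(n) = log₂(n) and g(n) = 2 log(n) are both O(log n).
Big-O permits equal growth rates (f ≤ c·g for some c), so f(n) = O(g(n)) is true.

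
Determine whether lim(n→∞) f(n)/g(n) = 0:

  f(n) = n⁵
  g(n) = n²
False

f(n) = n⁵ is O(n⁵), and g(n) = n² is O(n²).
Since O(n⁵) grows faster than or equal to O(n²), f(n) = o(g(n)) is false.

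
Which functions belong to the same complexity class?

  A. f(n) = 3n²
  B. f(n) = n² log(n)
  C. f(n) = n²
A and C

Examining each function:
  A. 3n² is O(n²)
  B. n² log(n) is O(n² log n)
  C. n² is O(n²)

Functions A and C both have the same complexity class.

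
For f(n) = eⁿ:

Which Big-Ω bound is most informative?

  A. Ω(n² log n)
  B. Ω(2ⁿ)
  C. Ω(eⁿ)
C

f(n) = eⁿ is Ω(eⁿ).
All listed options are valid Big-Ω bounds (lower bounds),
but Ω(eⁿ) is the tightest (largest valid bound).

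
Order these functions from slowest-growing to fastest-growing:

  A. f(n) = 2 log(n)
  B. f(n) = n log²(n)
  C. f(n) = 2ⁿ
A < B < C

Comparing growth rates:
A = 2 log(n) is O(log n)
B = n log²(n) is O(n log² n)
C = 2ⁿ is O(2ⁿ)

Therefore, the order from slowest to fastest is: A < B < C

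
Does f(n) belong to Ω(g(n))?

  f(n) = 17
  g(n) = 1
True

f(n) = 17 and g(n) = 1 are both O(1).
Big-Ω permits equal growth rates (f ≥ c·g for some c > 0), so f(n) = Ω(g(n)) is true.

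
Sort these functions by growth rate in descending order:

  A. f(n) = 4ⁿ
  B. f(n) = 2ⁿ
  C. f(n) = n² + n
A > B > C

Comparing growth rates:
A = 4ⁿ is O(4ⁿ)
B = 2ⁿ is O(2ⁿ)
C = n² + n is O(n²)

Therefore, the order from fastest to slowest is: A > B > C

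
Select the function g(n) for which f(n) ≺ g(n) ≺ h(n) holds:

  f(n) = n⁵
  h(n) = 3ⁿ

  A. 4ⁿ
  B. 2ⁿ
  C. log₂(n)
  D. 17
B

We need g(n) with n⁵ = o(g(n)) and g(n) = o(3ⁿ), i.e. O(n⁵) ≺ g ≺ O(3ⁿ).
Check each option:
  A. 4ⁿ — O(4ⁿ) does not grow strictly slower than h(n)
  B. 2ⁿ — O(2ⁿ) is strictly between O(n⁵) and O(3ⁿ) ✓
  C. log₂(n) — O(log n) does not grow strictly faster than f(n)
  D. 17 — O(1) does not grow strictly faster than f(n)

Only option B (2ⁿ) lies strictly between.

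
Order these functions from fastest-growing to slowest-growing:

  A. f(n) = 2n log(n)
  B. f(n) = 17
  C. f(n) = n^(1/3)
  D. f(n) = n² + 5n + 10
D > A > C > B

Comparing growth rates:
D = n² + 5n + 10 is O(n²)
A = 2n log(n) is O(n log n)
C = n^(1/3) is O(n^(1/3))
B = 17 is O(1)

Therefore, the order from fastest to slowest is: D > A > C > B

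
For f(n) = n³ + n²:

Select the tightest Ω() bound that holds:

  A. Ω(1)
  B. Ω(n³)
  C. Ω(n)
B

f(n) = n³ + n² is Ω(n³).
All listed options are valid Big-Ω bounds (lower bounds),
but Ω(n³) is the tightest (largest valid bound).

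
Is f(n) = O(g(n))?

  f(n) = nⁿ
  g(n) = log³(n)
False

f(n) = nⁿ is O(nⁿ), and g(n) = log³(n) is O(log³ n).
Since O(nⁿ) grows faster than O(log³ n), f(n) = O(g(n)) is false.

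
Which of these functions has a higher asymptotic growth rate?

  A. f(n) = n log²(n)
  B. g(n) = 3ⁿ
B

f(n) = n log²(n) is O(n log² n), while g(n) = 3ⁿ is O(3ⁿ).
Since O(3ⁿ) grows faster than O(n log² n), g(n) dominates.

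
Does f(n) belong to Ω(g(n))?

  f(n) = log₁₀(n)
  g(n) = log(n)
True

f(n) = log₁₀(n) and g(n) = log(n) are both O(log n).
Big-Ω permits equal growth rates (f ≥ c·g for some c > 0), so f(n) = Ω(g(n)) is true.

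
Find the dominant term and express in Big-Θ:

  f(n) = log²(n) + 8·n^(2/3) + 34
Θ(n^(2/3))

Order the terms by growth rate: 34 ≺ log²(n) ≺ 8·n^(2/3).
The fastest-growing term 8·n^(2/3) dominates as n → ∞; dropping its constant factor gives Θ(n^(2/3)).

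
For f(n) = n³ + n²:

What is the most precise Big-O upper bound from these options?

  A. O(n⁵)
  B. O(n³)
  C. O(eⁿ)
B

f(n) = n³ + n² is O(n³).
All listed options are valid Big-O bounds (upper bounds),
but O(n³) is the tightest (smallest valid bound).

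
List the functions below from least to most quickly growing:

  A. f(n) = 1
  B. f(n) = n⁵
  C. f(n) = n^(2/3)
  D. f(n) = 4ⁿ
A < C < B < D

Comparing growth rates:
A = 1 is O(1)
C = n^(2/3) is O(n^(2/3))
B = n⁵ is O(n⁵)
D = 4ⁿ is O(4ⁿ)

Therefore, the order from slowest to fastest is: A < C < B < D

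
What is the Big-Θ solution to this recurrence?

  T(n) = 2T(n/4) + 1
Θ(n^log₄(2))

Master Theorem: a = 2, b = 4, f(n) = 1.
Compute the critical exponent d = log₄(2) = 0.500.
Compare f(n) = Θ(1) against n^d:
  k = 0 < d = 0.500, so f(n) = O(n^(d-ε)) — Case 1.
  The recursion cost dominates: T(n) = Θ(n^d) = Θ(n^log₄(2)).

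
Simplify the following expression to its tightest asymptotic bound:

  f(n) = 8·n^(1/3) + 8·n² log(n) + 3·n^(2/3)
Θ(n² log n)

Order the terms by growth rate: 8·n^(1/3) ≺ 3·n^(2/3) ≺ 8·n² log(n).
The fastest-growing term 8·n² log(n) dominates as n → ∞; dropping its constant factor gives Θ(n² log n).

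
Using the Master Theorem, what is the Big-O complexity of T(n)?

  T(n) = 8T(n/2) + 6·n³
Θ(n³ log n)

Master Theorem: a = 8, b = 2, f(n) = 6·n³.
Compute the critical exponent d = log₂(8) = 3.
Compare f(n) = Θ(n³) against n^d:
  k = 3 = d, so f(n) = Θ(n^d) — Case 2.
  Work is balanced across levels: T(n) = Θ(n^d log n) = Θ(n³ log n).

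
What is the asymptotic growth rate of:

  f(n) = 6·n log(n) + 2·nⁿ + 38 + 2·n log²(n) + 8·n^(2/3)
Θ(nⁿ)

Order the terms by growth rate: 38 ≺ 8·n^(2/3) ≺ 6·n log(n) ≺ 2·n log²(n) ≺ 2·nⁿ.
The fastest-growing term 2·nⁿ dominates as n → ∞; dropping its constant factor gives Θ(nⁿ).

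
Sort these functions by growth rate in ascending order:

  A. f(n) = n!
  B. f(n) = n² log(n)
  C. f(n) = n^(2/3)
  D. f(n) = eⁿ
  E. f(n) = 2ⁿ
C < B < E < D < A

Comparing growth rates:
C = n^(2/3) is O(n^(2/3))
B = n² log(n) is O(n² log n)
E = 2ⁿ is O(2ⁿ)
D = eⁿ is O(eⁿ)
A = n! is O(n!)

Therefore, the order from slowest to fastest is: C < B < E < D < A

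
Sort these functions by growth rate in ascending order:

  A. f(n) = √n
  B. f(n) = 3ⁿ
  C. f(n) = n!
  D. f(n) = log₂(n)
D < A < B < C

Comparing growth rates:
D = log₂(n) is O(log n)
A = √n is O(√n)
B = 3ⁿ is O(3ⁿ)
C = n! is O(n!)

Therefore, the order from slowest to fastest is: D < A < B < C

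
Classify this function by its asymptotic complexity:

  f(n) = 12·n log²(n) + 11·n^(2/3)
O(n log² n)

The dominant term in 12·n log²(n) + 11·n^(2/3) is 12·n log²(n), which is Θ(n log² n).
Lower-order terms (11·n^(2/3)) are asymptotically negligible.
Constants are absorbed, so the tightest bound is O(n log² n).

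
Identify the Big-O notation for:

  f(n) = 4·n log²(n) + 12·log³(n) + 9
O(n log² n)

The dominant term in 4·n log²(n) + 12·log³(n) + 9 is 4·n log²(n), which is Θ(n log² n).
Lower-order terms (12·log³(n), 9) are asymptotically negligible.
Constants are absorbed, so the tightest bound is O(n log² n).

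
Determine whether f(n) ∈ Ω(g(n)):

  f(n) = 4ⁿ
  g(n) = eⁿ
True

f(n) = 4ⁿ is O(4ⁿ), and g(n) = eⁿ is O(eⁿ).
Since O(4ⁿ) grows at least as fast as O(eⁿ), f(n) = Ω(g(n)) is true.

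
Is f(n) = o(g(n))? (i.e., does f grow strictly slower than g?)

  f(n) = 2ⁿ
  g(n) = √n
False

f(n) = 2ⁿ is O(2ⁿ), and g(n) = √n is O(√n).
Since O(2ⁿ) grows faster than or equal to O(√n), f(n) = o(g(n)) is false.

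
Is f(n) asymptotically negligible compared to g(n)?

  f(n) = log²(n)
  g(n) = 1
False

f(n) = log²(n) is O(log² n), and g(n) = 1 is O(1).
Since O(log² n) grows faster than or equal to O(1), f(n) = o(g(n)) is false.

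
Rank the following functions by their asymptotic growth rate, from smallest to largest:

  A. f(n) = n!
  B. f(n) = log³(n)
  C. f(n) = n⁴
B < C < A

Comparing growth rates:
B = log³(n) is O(log³ n)
C = n⁴ is O(n⁴)
A = n! is O(n!)

Therefore, the order from slowest to fastest is: B < C < A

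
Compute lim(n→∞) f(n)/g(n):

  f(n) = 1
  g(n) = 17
1/17

Since 1 and 17 have the same growth rate (O(1)),
the ratio converges to a constant: 1/17.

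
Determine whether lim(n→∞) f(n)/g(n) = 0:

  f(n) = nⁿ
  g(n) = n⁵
False

f(n) = nⁿ is O(nⁿ), and g(n) = n⁵ is O(n⁵).
Since O(nⁿ) grows faster than or equal to O(n⁵), f(n) = o(g(n)) is false.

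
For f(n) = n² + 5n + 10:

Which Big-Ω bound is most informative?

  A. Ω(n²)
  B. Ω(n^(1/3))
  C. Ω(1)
A

f(n) = n² + 5n + 10 is Ω(n²).
All listed options are valid Big-Ω bounds (lower bounds),
but Ω(n²) is the tightest (largest valid bound).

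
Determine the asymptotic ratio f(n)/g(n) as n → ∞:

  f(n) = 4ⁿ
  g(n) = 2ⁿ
∞

Since 4ⁿ (O(4ⁿ)) grows faster than 2ⁿ (O(2ⁿ)),
the ratio f(n)/g(n) → ∞ as n → ∞.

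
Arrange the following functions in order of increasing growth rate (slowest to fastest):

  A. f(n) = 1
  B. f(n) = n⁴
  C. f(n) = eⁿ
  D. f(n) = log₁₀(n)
A < D < B < C

Comparing growth rates:
A = 1 is O(1)
D = log₁₀(n) is O(log n)
B = n⁴ is O(n⁴)
C = eⁿ is O(eⁿ)

Therefore, the order from slowest to fastest is: A < D < B < C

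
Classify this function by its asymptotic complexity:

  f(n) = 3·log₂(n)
O(log n)

The dominant term in 3·log₂(n) is 3·log₂(n), which is Θ(log n).
Constants are absorbed, so the tightest bound is O(log n).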